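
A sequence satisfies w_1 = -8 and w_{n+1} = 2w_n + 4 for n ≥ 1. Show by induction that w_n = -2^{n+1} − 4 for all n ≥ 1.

Base case: w_1 = -8, and -2^{1+1} − 4 = -4 − 4 = -8.
Assume w_j = -2^{j+1} − 4 for some j ≥ 1.
Then w_{j+1} = 2w_j + 4 = 2·(-2^{j+1} − 4) + 4 = -2^{j+2} − 8 + 4 = -2^{j+2} − 4.
So the formula holds for j+1, and by induction w_n = -2^{n+1} − 4 for all n ≥ 1.

w_n = -2^{n+1} − 4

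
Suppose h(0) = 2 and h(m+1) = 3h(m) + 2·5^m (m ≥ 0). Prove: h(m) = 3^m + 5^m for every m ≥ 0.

Base case: h(0) = 2, and 3^0 + 5^0 = 1 + 1 = 2.
Assume h(k) = 3^k + 5^k for some k ≥ 0.
Then h(k+1) = 3h(k) + 2·5^k = 3·(3^k + 5^k) + 2·5^k = 3^{k+1} + 3·5^k + 2·5^k = 3^{k+1} + 5·5^k = 3^{k+1} + 5^{k+1}.
Hence h(m) = 3^m + 5^m for every m ≥ 0, by induction.

h(m) = 3^m + 5^m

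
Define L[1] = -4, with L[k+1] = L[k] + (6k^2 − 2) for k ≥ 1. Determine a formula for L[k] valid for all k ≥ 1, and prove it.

Claim: L[k] = 2k^3 − 3k^2 − k − 2.

Base case: L[1] = -4, and 2·1^3 − 3·1^2 − 1 − 2 = -4.
Assume L[j] = 2j^3 − 3j^2 − j − 2.
Then L[j+1] = L[j] + (6j^2 − 2) = (2j^3 − 3j^2 − j − 2) + (6j^2 − 2) = 2j^3 + 3j^2 − j − 4,
and 2·(j+1)^3 − 3·(j+1)^2 − (j+1) − 2 = 2j^3 + 3j^2 − j − 4.
By induction, L[k] = 2k^3 − 3k^2 − k − 2 for all k ≥ 1.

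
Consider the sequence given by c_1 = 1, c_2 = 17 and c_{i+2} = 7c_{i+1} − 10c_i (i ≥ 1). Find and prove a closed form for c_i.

Claim: c_i = 5^i − 2·2^i.

Base cases: c_1 = 1 and 5^1 − 2·2^1 = 1; c_2 = 17 and 5^2 − 2·2^2 = 17.
Assume c_j = 5^j − 2·2^j for all 1 ≤ j ≤ k, where k ≥ 2.
Then c_{k+1} = 7c_k − 10c_{k−1} = 7·(5^k − 2·2^k) − 10·(5^{k−1} − 2·2^{k−1}) = (7·5 − 10)5^{k−1} − 2·(7·2 − 10)2^{k−1} = 25·5^{k−1} − 8·2^{k−1} = 5^{k+1} − 2·2^{k+1}.
This completes the inductive step, so c_i = 5^i − 2·2^i for all i ≥ 1.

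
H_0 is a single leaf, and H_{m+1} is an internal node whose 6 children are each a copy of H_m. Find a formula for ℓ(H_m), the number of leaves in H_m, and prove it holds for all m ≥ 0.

Claim: ℓ(H_m) = 6^m.

Base case: ℓ(H_0) = 1, and 6^0 = 1.
Assume ℓ(H_k) = 6^k.
Then ℓ(H_{k+1}) = 6·ℓ(H_k) = 6·6^k = 6^{k+1}.
Hence ℓ(H_m) = 6^m for every m ≥ 0, by induction.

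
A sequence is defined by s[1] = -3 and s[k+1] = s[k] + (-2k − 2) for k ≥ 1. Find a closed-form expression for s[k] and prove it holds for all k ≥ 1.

Claim: s[k] = -k^2 − k − 1.

Base case: s[1] = -3, and -1^2 − 1 − 1 = -3.
Assume s[j] = -j^2 − j − 1.
Then s[j+1] = s[j] + (-2j − 2) = (-j^2 − j − 1) + (-2j − 2) = -j^2 − 3j − 3,
and -(j+1)^2 − (j+1) − 1 = -j^2 − 3j − 3.
By induction, s[k] = -k^2 − k − 1 for all k ≥ 1.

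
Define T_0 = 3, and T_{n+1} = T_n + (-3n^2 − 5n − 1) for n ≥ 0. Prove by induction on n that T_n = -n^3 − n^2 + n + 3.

Base case: T_0 = 3, and -0^3 − 0^2 + 0 + 3 = 3.
Assume T_j = -j^3 − j^2 + j + 3.
Then T_{j+1} = T_j + (-3j^2 − 5j − 1) = (-j^3 − j^2 + j + 3) + (-3j^2 − 5j − 1) = -j^3 − 4j^2 − 4j + 2,
and -(j+1)^3 − (j+1)^2 + (j+1) + 3 = -j^3 − 4j^2 − 4j + 2.
This completes the inductive step, so T_n = -n^3 − n^2 + n + 3 for all n ≥ 0.

T_n = -n^3 − n^2 + n + 3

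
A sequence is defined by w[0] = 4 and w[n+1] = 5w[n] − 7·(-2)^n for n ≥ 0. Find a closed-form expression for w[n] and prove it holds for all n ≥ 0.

Claim: w[n] = 3·5^n + (-2)^n.

Base case: w[0] = 4, and 3·5^0 + (-2)^0 = 3 + 1 = 4.
Assume w[r] = 3·5^r + (-2)^r for some r ≥ 0.
Then w[r+1] = 5w[r] − 7·(-2)^r = 5·(3·5^r + (-2)^r) − 7·(-2)^r = 3·5^{r+1} + 5·(-2)^r − 7·(-2)^r = 3·5^{r+1} − 2·(-2)^r = 3·5^{r+1} + (-2)^{r+1}.
So the formula holds for r+1, and by induction w[n] = 3·5^n + (-2)^n for all n ≥ 0.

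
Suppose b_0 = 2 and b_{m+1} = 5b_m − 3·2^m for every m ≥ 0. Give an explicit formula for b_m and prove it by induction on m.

Claim: b_m = 5^m + 2^m.

Base case: b_0 = 2, and 5^0 + 2^0 = 1 + 1 = 2.
Assume b_k = 5^k + 2^k for some k ≥ 0.
Then b_{k+1} = 5b_k − 3·2^k = 5·(5^k + 2^k) − 3·2^k = 5^{k+1} + 5·2^k − 3·2^k = 5^{k+1} + 2·2^k = 5^{k+1} + 2^{k+1}.
This completes the inductive step, so b_m = 5^m + 2^m for all m ≥ 0.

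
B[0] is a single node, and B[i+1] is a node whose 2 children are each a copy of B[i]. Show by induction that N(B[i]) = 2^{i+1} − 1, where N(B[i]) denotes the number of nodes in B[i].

Base case: N(B[0]) = 1, and 2^{0+1} − 1 = 1.
Assume N(B[j]) = 2^{j+1} − 1.
Then N(B[j+1]) = 1 + 2N(B[j]) = 1 + 2(2^{j+1} − 1) = 2^{j+2} − 2 + 1 = 2^{j+2} − 1.
By induction, N(B[i]) = 2^{i+1} − 1 for all i ≥ 0.

N(B[i]) = 2^{i+1} − 1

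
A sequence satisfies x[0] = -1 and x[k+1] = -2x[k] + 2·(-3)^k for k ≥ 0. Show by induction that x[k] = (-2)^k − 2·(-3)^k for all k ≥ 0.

Base case: x[0] = -1, and (-2)^0 − 2·(-3)^0 = 1 − 2 = -1.
Assume x[j] = (-2)^j − 2·(-3)^j for some j ≥ 0.
Then x[j+1] = -2x[j] + 2·(-3)^j = -2·((-2)^j − 2·(-3)^j) + 2·(-3)^j = (-2)^{j+1} + 4·(-3)^j + 2·(-3)^j = (-2)^{j+1} + 6·(-3)^j = (-2)^{j+1} − 2·(-3)^{j+1}.
Hence x[k] = (-2)^k − 2·(-3)^k for every k ≥ 0, by induction.

x[k] = (-2)^k − 2·(-3)^k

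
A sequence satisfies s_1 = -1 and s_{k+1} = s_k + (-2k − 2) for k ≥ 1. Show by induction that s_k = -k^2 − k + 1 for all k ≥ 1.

Base case: s_1 = -1, and -1^2 − 1 + 1 = -1.
Assume s_r = -r^2 − r + 1.
Then s_{r+1} = s_r + (-2r − 2) = (-r^2 − r + 1) + (-2r − 2) = -r^2 − 3r − 1,
and -(r+1)^2 − (r+1) + 1 = -r^2 − 3r − 1.
Hence s_k = -k^2 − k + 1 for every k ≥ 1, by induction.

s_k = -k^2 − k + 1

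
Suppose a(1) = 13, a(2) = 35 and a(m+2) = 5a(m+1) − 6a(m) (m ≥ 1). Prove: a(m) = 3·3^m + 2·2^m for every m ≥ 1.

Base cases: a(1) = 13 and 3·3^1 + 2·2^1 = 13; a(2) = 35 and 3·3^2 + 2·2^2 = 35.
Assume a(j) = 3·3^j + 2·2^j for all 1 ≤ j ≤ k, where k ≥ 2.
Then a(k+1) = 5a(k) − 6a(k−1) = 5·(3·3^k + 2·2^k) − 6·(3·3^{k−1} + 2·2^{k−1}) = 3·(5·3 − 6)3^{k−1} + 2·(5·2 − 6)2^{k−1} = 27·3^{k−1} + 8·2^{k−1} = 3·3^{k+1} + 2·2^{k+1}.
So the formula holds for k+1, and by strong induction a(m) = 3·3^m + 2·2^m for all m ≥ 1.

a(m) = 3·3^m + 2·2^m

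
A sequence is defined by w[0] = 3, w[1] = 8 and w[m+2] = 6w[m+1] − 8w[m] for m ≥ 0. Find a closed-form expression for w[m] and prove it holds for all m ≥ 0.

Claim: w[m] = 2·2^m + 4^m.

Base cases: w[0] = 3 and 2·2^0 + 4^0 = 3; w[1] = 8 and 2·2^1 + 4^1 = 8.
Assume w[j] = 2·2^j + 4^j for all 0 ≤ j ≤ r, where r ≥ 1.
Then w[r+1] = 6w[r] − 8w[r−1] = 6·(2·2^r + 4^r) − 8·(2·2^{r−1} + 4^{r−1}) = 2·(6·2 − 8)2^{r−1} + (6·4 − 8)4^{r−1} = 8·2^{r−1} + 16·4^{r−1} = 2·2^{r+1} + 4^{r+1}.
This completes the inductive step, so w[m] = 2·2^m + 4^m for all m ≥ 0.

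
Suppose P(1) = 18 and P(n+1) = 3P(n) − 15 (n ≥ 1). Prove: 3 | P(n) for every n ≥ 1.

Base case: P(1) = 18 = 3·6, so 3 | P(1).
Assume 3 | P(k), so P(k) = 3t for some integer t.
Then P(k+1) = 3P(k) − 15 = 3·(3t) − 15 = 3(3t − 5), so 3 | P(k+1).
By induction, 3 | P(n) for all n ≥ 1.

3 | P(n)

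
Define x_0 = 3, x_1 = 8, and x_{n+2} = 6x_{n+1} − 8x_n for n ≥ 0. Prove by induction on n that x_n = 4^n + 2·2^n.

Base cases: x_0 = 3 and 4^0 + 2·2^0 = 3; x_1 = 8 and 4^1 + 2·2^1 = 8.
Assume x_j = 4^j + 2·2^j for all 0 ≤ j ≤ k, where k ≥ 1.
Then x_{k+1} = 6x_k − 8x_{k−1} = 6·(4^k + 2·2^k) − 8·(4^{k−1} + 2·2^{k−1}) = (6·4 − 8)4^{k−1} + 2·(6·2 − 8)2^{k−1} = 16·4^{k−1} + 8·2^{k−1} = 4^{k+1} + 2·2^{k+1}.
This completes the inductive step, so x_n = 4^n + 2·2^n for all n ≥ 0.

x_n = 4^n + 2·2^n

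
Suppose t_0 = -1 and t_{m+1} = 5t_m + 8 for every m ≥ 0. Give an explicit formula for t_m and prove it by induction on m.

Claim: t_m = 5^m − 2.

Base case: t_0 = -1, and 5^0 − 2 = 1 − 2 = -1.
Assume t_j = 5^j − 2 for some j ≥ 0.
Then t_{j+1} = 5t_j + 8 = 5·(5^j − 2) + 8 = 5^{j+1} − 10 + 8 = 5^{j+1} − 2.
So the formula holds for j+1, and by induction t_m = 5^m − 2 for all m ≥ 0.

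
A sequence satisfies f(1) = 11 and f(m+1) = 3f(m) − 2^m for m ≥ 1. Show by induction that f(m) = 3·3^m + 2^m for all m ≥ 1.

Base case: f(1) = 11, and 3·3^1 + 2^1 = 9 + 2 = 11.
Assume f(j) = 3·3^j + 2^j for some j ≥ 1.
Then f(j+1) = 3f(j) − 2^j = 3·(3·3^j + 2^j) − 2^j = 3·3^{j+1} + 3·2^j − 2^j = 3·3^{j+1} + 2·2^j = 3·3^{j+1} + 2^{j+1}.
This completes the inductive step, so f(m) = 3·3^m + 2^m for all m ≥ 1.

f(m) = 3·3^m + 2^m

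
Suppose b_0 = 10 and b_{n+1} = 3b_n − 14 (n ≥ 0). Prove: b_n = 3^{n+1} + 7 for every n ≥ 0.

Base case: b_0 = 10, and 3^{0+1} + 7 = 3 + 7 = 10.
Assume b_j = 3^{j+1} + 7 for some j ≥ 0.
Then b_{j+1} = 3b_j − 14 = 3·(3^{j+1} + 7) − 14 = 3^{j+2} + 21 − 14 = 3^{j+2} + 7.
By induction, b_n = 3^{n+1} + 7 for all n ≥ 0.

b_n = 3^{n+1} + 7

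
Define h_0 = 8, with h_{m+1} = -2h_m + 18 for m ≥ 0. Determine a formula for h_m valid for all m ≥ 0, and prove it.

Claim: h_m = 2·(-2)^m + 6.

Base case: h_0 = 8, and 2·(-2)^0 + 6 = 2 + 6 = 8.
Assume h_r = 2·(-2)^r + 6 for some r ≥ 0.
Then h_{r+1} = -2h_r + 18 = -2·(2·(-2)^r + 6) + 18 = -4·(-2)^r − 12 + 18 = 2·(-2)^{r+1} + 6.
This completes the inductive step, so h_m = 2·(-2)^m + 6 for all m ≥ 0.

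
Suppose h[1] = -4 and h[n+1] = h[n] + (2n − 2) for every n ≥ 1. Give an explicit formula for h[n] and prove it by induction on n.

Claim: h[n] = n^2 − 3n − 2.

Base case: h[1] = -4, and 1^2 − 3·1 − 2 = -4.
Assume h[r] = r^2 − 3r − 2.
Then h[r+1] = h[r] + (2r − 2) = (r^2 − 3r − 2) + (2r − 2) = r^2 − r − 4,
and (r+1)^2 − 3·(r+1) − 2 = r^2 − r − 4.
Hence h[n] = n^2 − 3n − 2 for every n ≥ 1, by induction.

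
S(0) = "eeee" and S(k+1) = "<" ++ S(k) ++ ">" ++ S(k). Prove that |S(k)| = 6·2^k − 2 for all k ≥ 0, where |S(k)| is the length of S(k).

Base case: |S(0)| = 4, and 6·2^0 − 2 = 4.
Assume |S(j)| = 6·2^j − 2.
Then |S(j+1)| = 1 + |S(j)| + 1 + |S(j)| = 2|S(j)| + 2 = 2(6·2^j − 2) + 2 = 6·2^{j+1} − 4 + 2 = 6·2^{j+1} − 2.
Hence |S(k)| = 6·2^k − 2 for every k ≥ 0, by induction.

|S(k)| = 6·2^k − 2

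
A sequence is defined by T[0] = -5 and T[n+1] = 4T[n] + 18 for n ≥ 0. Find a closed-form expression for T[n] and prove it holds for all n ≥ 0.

Claim: T[n] = 4^n − 6.

Base case: T[0] = -5, and 4^0 − 6 = 1 − 6 = -5.
Assume T[r] = 4^r − 6 for some r ≥ 0.
Then T[r+1] = 4T[r] + 18 = 4·(4^r − 6) + 18 = 4^{r+1} − 24 + 18 = 4^{r+1} − 6.
This completes the inductive step, so T[n] = 4^n − 6 for all n ≥ 0.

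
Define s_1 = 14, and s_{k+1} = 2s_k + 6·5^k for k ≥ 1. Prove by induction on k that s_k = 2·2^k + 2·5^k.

Base case: s_1 = 14, and 2·2^1 + 2·5^1 = 4 + 10 = 14.
Assume s_m = 2·2^m + 2·5^m for some m ≥ 1.
Then s_{m+1} = 2s_m + 6·5^m = 2·(2·2^m + 2·5^m) + 6·5^m = 2·2^{m+1} + 4·5^m + 6·5^m = 2·2^{m+1} + 10·5^m = 2·2^{m+1} + 2·5^{m+1}.
Hence s_k = 2·2^k + 2·5^k for every k ≥ 1, by induction.

s_k = 2·2^k + 2·5^k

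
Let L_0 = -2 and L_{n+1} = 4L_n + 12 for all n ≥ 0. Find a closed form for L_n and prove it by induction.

Claim: L_n = 2·4^n − 4.

Base case: L_0 = -2, and 2·4^0 − 4 = 2 − 4 = -2.
Assume L_j = 2·4^j − 4 for some j ≥ 0.
Then L_{j+1} = 4L_j + 12 = 4·(2·4^j − 4) + 12 = 8·4^j − 16 + 12 = 2·4^{j+1} − 4.
So the formula holds for j+1, and by induction L_n = 2·4^n − 4 for all n ≥ 0.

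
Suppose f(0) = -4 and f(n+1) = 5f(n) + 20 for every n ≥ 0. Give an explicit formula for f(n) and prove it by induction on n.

Claim: f(n) = 5^n − 5.

Base case: f(0) = -4, and 5^0 − 5 = 1 − 5 = -4.
Assume f(j) = 5^j − 5 for some j ≥ 0.
Then f(j+1) = 5f(j) + 20 = 5·(5^j − 5) + 20 = 5^{j+1} − 25 + 20 = 5^{j+1} − 5.
So the formula holds for j+1, and by induction f(n) = 5^n − 5 for all n ≥ 0.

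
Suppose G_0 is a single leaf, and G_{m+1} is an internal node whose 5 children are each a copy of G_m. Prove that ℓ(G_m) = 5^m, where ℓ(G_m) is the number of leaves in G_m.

Base case: ℓ(G_0) = 1, and 5^0 = 1.
Assume ℓ(G_j) = 5^j.
Then ℓ(G_{j+1}) = 5·ℓ(G_j) = 5·5^j = 5^{j+1}.
By induction, ℓ(G_m) = 5^m for all m ≥ 0.

ℓ(G_m) = 5^m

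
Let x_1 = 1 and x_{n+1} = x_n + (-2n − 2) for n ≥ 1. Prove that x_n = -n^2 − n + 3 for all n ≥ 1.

Base case: x_1 = 1, and -1^2 − 1 + 3 = 1.
Assume x_m = -m^2 − m + 3.
Then x_{m+1} = x_m + (-2m − 2) = (-m^2 − m + 3) + (-2m − 2) = -m^2 − 3m + 1,
and -(m+1)^2 − (m+1) + 3 = -m^2 − 3m + 1.
By induction, x_n = -n^2 − n + 3 for all n ≥ 1.

x_n = -n^2 − n + 3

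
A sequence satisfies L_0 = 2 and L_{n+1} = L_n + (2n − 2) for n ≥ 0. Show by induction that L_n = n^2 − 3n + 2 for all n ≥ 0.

Base case: L_0 = 2, and 0^2 − 3·0 + 2 = 2.
Assume L_m = m^2 − 3m + 2.
Then L_{m+1} = L_m + (2m − 2) = (m^2 − 3m + 2) + (2m − 2) = m^2 − m,
and (m+1)^2 − 3·(m+1) + 2 = m^2 − m.
Hence L_n = n^2 − 3n + 2 for every n ≥ 0, by induction.

L_n = n^2 − 3n + 2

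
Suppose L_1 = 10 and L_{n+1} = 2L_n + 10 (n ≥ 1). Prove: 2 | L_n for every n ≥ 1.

Base case: L_1 = 10 = 2·5, so 2 | L_1.
Assume 2 | L_k, so L_k = 2t for some integer t.
Then L_{k+1} = 2L_k + 10 = 2·(2t) + 10 = 2(2t + 5), so 2 | L_{k+1}.
This completes the inductive step, so 2 | L_n for all n ≥ 1.

2 | L_n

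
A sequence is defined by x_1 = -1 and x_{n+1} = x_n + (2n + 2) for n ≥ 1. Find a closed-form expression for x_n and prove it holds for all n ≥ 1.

Claim: x_n = n^2 + n − 3.

Base case: x_1 = -1, and 1^2 + 1 − 3 = -1.
Assume x_j = j^2 + j − 3.
Then x_{j+1} = x_j + (2j + 2) = (j^2 + j − 3) + (2j + 2) = j^2 + 3j − 1,
and (j+1)^2 + (j+1) − 3 = j^2 + 3j − 1.
Hence x_n = n^2 + n − 3 for every n ≥ 1, by induction.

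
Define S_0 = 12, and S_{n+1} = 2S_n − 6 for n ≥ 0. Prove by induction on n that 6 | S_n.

Base case: S_0 = 12 = 6·2, so 6 | S_0.
Assume 6 | S_r, so S_r = 6t for some integer t.
Then S_{r+1} = 2S_r − 6 = 2·(6t) − 6 = 6(2t − 1), so 6 | S_{r+1}.
By induction, 6 | S_n for all n ≥ 0.

6 | S_n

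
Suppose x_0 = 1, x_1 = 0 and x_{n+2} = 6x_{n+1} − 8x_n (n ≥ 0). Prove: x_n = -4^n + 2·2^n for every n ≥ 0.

Base cases: x_0 = 1 and -4^0 + 2·2^0 = 1; x_1 = 0 and -4^1 + 2·2^1 = 0.
Assume x_j = -4^j + 2·2^j for all 0 ≤ j ≤ r, where r ≥ 1.
Then x_{r+1} = 6x_r − 8x_{r−1} = 6·(-4^r + 2·2^r) − 8·(-4^{r−1} + 2·2^{r−1}) = -(6·4 − 8)4^{r−1} + 2·(6·2 − 8)2^{r−1} = -16·4^{r−1} + 8·2^{r−1} = -4^{r+1} + 2·2^{r+1}.
So the formula holds for r+1, and by strong induction x_n = -4^n + 2·2^n for all n ≥ 0.

x_n = -4^n + 2·2^n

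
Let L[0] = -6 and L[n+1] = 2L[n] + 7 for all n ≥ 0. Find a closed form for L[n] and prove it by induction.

Claim: L[n] = 2^n − 7.

Base case: L[0] = -6, and 2^0 − 7 = 1 − 7 = -6.
Assume L[m] = 2^m − 7 for some m ≥ 0.
Then L[m+1] = 2L[m] + 7 = 2·(2^m − 7) + 7 = 2^{m+1} − 14 + 7 = 2^{m+1} − 7.
Hence L[n] = 2^n − 7 for every n ≥ 0, by induction.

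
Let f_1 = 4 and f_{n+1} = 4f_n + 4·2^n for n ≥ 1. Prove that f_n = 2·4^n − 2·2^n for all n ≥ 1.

Base case: f_1 = 4, and 2·4^1 − 2·2^1 = 8 − 4 = 4.
Assume f_j = 2·4^j − 2·2^j for some j ≥ 1.
Then f_{j+1} = 4f_j + 4·2^j = 4·(2·4^j − 2·2^j) + 4·2^j = 2·4^{j+1} − 8·2^j + 4·2^j = 2·4^{j+1} − 4·2^j = 2·4^{j+1} − 2·2^{j+1}.
Hence f_n = 2·4^n − 2·2^n for every n ≥ 1, by induction.

f_n = 2·4^n − 2·2^n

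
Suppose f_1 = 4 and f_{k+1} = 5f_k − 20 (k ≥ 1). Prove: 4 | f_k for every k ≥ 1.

Base case: f_1 = 4 = 4·1, so 4 | f_1.
Assume 4 | f_r, so f_r = 4t for some integer t.
Then f_{r+1} = 5f_r − 20 = 5·(4t) − 20 = 4(5t − 5), so 4 | f_{r+1}.
By induction, 4 | f_k for all k ≥ 1.

4 | f_k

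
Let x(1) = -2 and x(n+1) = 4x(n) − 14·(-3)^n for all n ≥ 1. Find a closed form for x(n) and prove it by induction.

Claim: x(n) = 4^n + 2·(-3)^n.

Base case: x(1) = -2, and 4^1 + 2·(-3)^1 = 4 − 6 = -2.
Assume x(j) = 4^j + 2·(-3)^j for some j ≥ 1.
Then x(j+1) = 4x(j) − 14·(-3)^j = 4·(4^j + 2·(-3)^j) − 14·(-3)^j = 4^{j+1} + 8·(-3)^j − 14·(-3)^j = 4^{j+1} − 6·(-3)^j = 4^{j+1} + 2·(-3)^{j+1}.
By induction, x(n) = 4^n + 2·(-3)^n for all n ≥ 1.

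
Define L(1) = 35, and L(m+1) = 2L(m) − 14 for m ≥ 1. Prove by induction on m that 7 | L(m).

Base case: L(1) = 35 = 7·5, so 7 | L(1).
Assume 7 | L(j), so L(j) = 7t for some integer t.
Then L(j+1) = 2L(j) − 14 = 2·(7t) − 14 = 7(2t − 2), so 7 | L(j+1).
Hence 7 | L(m) for every m ≥ 1, by induction.

7 | L(m)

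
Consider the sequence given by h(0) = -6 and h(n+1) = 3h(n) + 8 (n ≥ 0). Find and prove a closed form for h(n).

Claim: h(n) = -2·3^n − 4.

Base case: h(0) = -6, and -2·3^0 − 4 = -2 − 4 = -6.
Assume h(r) = -2·3^r − 4 for some r ≥ 0.
Then h(r+1) = 3h(r) + 8 = 3·(-2·3^r − 4) + 8 = -6·3^r − 12 + 8 = -2·3^{r+1} − 4.
So the formula holds for r+1, and by induction h(n) = -2·3^n − 4 for all n ≥ 0.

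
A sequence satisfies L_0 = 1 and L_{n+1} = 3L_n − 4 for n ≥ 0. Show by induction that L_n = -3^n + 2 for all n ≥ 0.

Base case: L_0 = 1, and -3^0 + 2 = -1 + 2 = 1.
Assume L_r = -3^r + 2 for some r ≥ 0.
Then L_{r+1} = 3L_r − 4 = 3·(-3^r + 2) − 4 = -3^{r+1} + 6 − 4 = -3^{r+1} + 2.
By induction, L_n = -3^n + 2 for all n ≥ 0.

L_n = -3^n + 2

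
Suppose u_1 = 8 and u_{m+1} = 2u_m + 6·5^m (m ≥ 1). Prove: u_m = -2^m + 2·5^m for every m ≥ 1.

Base case: u_1 = 8, and -2^1 + 2·5^1 = -2 + 10 = 8.
Assume u_j = -2^j + 2·5^j for some j ≥ 1.
Then u_{j+1} = 2u_j + 6·5^j = 2·(-2^j + 2·5^j) + 6·5^j = -2^{j+1} + 4·5^j + 6·5^j = -2^{j+1} + 10·5^j = -2^{j+1} + 2·5^{j+1}.
So the formula holds for j+1, and by induction u_m = -2^m + 2·5^m for all m ≥ 1.

u_m = -2^m + 2·5^m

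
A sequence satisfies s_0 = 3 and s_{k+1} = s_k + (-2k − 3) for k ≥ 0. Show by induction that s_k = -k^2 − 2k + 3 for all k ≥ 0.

Base case: s_0 = 3, and -0^2 − 2·0 + 3 = 3.
Assume s_m = -m^2 − 2m + 3.
Then s_{m+1} = s_m + (-2m − 3) = (-m^2 − 2m + 3) + (-2m − 3) = -m^2 − 4m,
and -(m+1)^2 − 2·(m+1) + 3 = -m^2 − 4m.
By induction, s_k = -k^2 − 2k + 3 for all k ≥ 0.

s_k = -k^2 − 2k + 3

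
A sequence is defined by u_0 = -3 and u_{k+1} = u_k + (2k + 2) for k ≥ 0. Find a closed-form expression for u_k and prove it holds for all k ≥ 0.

Claim: u_k = k^2 + k − 3.

Base case: u_0 = -3, and 0^2 + 0 − 3 = -3.
Assume u_j = j^2 + j − 3.
Then u_{j+1} = u_j + (2j + 2) = (j^2 + j − 3) + (2j + 2) = j^2 + 3j − 1,
and (j+1)^2 + (j+1) − 3 = j^2 + 3j − 1.
Hence u_k = k^2 + k − 3 for every k ≥ 0, by induction.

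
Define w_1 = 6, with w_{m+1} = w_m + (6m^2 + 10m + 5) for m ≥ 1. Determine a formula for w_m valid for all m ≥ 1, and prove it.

Claim: w_m = 2m^3 + 2m^2 + m + 1.

Base case: w_1 = 6, and 2·1^3 + 2·1^2 + 1 + 1 = 6.
Assume w_j = 2j^3 + 2j^2 + j + 1.
Then w_{j+1} = w_j + (6j^2 + 10j + 5) = (2j^3 + 2j^2 + j + 1) + (6j^2 + 10j + 5) = 2j^3 + 8j^2 + 11j + 6,
and 2·(j+1)^3 + 2·(j+1)^2 + (j+1) + 1 = 2j^3 + 8j^2 + 11j + 6.
This completes the inductive step, so w_m = 2m^3 + 2m^2 + m + 1 for all m ≥ 1.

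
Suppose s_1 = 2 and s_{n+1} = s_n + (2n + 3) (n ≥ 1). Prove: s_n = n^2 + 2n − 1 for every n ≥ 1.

Base case: s_1 = 2, and 1^2 + 2·1 − 1 = 2.
Assume s_m = m^2 + 2m − 1.
Then s_{m+1} = s_m + (2m + 3) = (m^2 + 2m − 1) + (2m + 3) = m^2 + 4m + 2,
and (m+1)^2 + 2·(m+1) − 1 = m^2 + 4m + 2.
Hence s_n = n^2 + 2n − 1 for every n ≥ 1, by induction.

s_n = n^2 + 2n − 1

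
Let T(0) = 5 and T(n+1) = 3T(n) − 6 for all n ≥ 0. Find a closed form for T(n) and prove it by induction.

Claim: T(n) = 2·3^n + 3.

Base case: T(0) = 5, and 2·3^0 + 3 = 2 + 3 = 5.
Assume T(k) = 2·3^k + 3 for some k ≥ 0.
Then T(k+1) = 3T(k) − 6 = 3·(2·3^k + 3) − 6 = 6·3^k + 9 − 6 = 2·3^{k+1} + 3.
Hence T(n) = 2·3^n + 3 for every n ≥ 0, by induction.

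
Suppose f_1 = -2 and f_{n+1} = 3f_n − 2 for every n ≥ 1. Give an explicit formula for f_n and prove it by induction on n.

Claim: f_n = -3^n + 1.

Base case: f_1 = -2, and -3^1 + 1 = -3 + 1 = -2.
Assume f_j = -3^j + 1 for some j ≥ 1.
Then f_{j+1} = 3f_j − 2 = 3·(-3^j + 1) − 2 = -3^{j+1} + 3 − 2 = -3^{j+1} + 1.
So the formula holds for j+1, and by induction f_n = -3^n + 1 for all n ≥ 1.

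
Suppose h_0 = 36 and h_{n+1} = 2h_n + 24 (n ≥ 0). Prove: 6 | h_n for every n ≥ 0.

Base case: h_0 = 36 = 6·6, so 6 | h_0.
Assume 6 | h_m, so h_m = 6t for some integer t.
Then h_{m+1} = 2h_m + 24 = 2·(6t) + 24 = 6(2t + 4), so 6 | h_{m+1}.
This completes the inductive step, so 6 | h_n for all n ≥ 0.

6 | h_n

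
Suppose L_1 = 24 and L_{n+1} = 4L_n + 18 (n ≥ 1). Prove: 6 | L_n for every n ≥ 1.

Base case: L_1 = 24 = 6·4, so 6 | L_1.
Assume 6 | L_m, so L_m = 6t for some integer t.
Then L_{m+1} = 4L_m + 18 = 4·(6t) + 18 = 6(4t + 3), so 6 | L_{m+1}.
By induction, 6 | L_n for all n ≥ 1.

6 | L_n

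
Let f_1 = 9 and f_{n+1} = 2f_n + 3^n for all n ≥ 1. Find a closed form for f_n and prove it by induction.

Claim: f_n = 3·2^n + 3^n.

Base case: f_1 = 9, and 3·2^1 + 3^1 = 6 + 3 = 9.
Assume f_r = 3·2^r + 3^r for some r ≥ 1.
Then f_{r+1} = 2f_r + 3^r = 2·(3·2^r + 3^r) + 3^r = 3·2^{r+1} + 2·3^r + 3^r = 3·2^{r+1} + 3·3^r = 3·2^{r+1} + 3^{r+1}.
So the formula holds for r+1, and by induction f_n = 3·2^n + 3^n for all n ≥ 1.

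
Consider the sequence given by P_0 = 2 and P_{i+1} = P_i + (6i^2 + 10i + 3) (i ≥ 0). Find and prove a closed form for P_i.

Claim: P_i = 2i^3 + 2i^2 − i + 2.

Base case: P_0 = 2, and 2·0^3 + 2·0^2 − 0 + 2 = 2.
Assume P_k = 2k^3 + 2k^2 − k + 2.
Then P_{k+1} = P_k + (6k^2 + 10k + 3) = (2k^3 + 2k^2 − k + 2) + (6k^2 + 10k + 3) = 2k^3 + 8k^2 + 9k + 5,
and 2·(k+1)^3 + 2·(k+1)^2 − (k+1) + 2 = 2k^3 + 8k^2 + 9k + 5.
This completes the inductive step, so P_i = 2i^3 + 2i^2 − i + 2 for all i ≥ 0.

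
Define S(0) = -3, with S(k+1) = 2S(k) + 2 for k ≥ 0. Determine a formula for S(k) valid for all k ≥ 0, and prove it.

Claim: S(k) = -2^k − 2.

Base case: S(0) = -3, and -2^0 − 2 = -1 − 2 = -3.
Assume S(j) = -2^j − 2 for some j ≥ 0.
Then S(j+1) = 2S(j) + 2 = 2·(-2^j − 2) + 2 = -2^{j+1} − 4 + 2 = -2^{j+1} − 2.
By induction, S(k) = -2^k − 2 for all k ≥ 0.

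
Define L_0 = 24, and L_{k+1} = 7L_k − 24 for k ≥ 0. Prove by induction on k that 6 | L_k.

Base case: L_0 = 24 = 6·4, so 6 | L_0.
Assume 6 | L_m, so L_m = 6t for some integer t.
Then L_{m+1} = 7L_m − 24 = 7·(6t) − 24 = 6(7t − 4), so 6 | L_{m+1}.
Hence 6 | L_k for every k ≥ 0, by induction.

6 | L_k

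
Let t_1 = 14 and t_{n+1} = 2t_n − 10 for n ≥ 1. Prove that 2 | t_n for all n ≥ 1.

Base case: t_1 = 14 = 2·7, so 2 | t_1.
Assume 2 | t_j, so t_j = 2s for some integer s.
Then t_{j+1} = 2t_j − 10 = 2·(2s) − 10 = 2(2s − 5), so 2 | t_{j+1}.
Hence 2 | t_n for every n ≥ 1, by induction.

2 | t_n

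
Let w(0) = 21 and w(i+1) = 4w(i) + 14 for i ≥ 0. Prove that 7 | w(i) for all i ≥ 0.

Base case: w(0) = 21 = 7·3, so 7 | w(0).
Assume 7 | w(r), so w(r) = 7t for some integer t.
Then w(r+1) = 4w(r) + 14 = 4·(7t) + 14 = 7(4t + 2), so 7 | w(r+1).
This completes the inductive step, so 7 | w(i) for all i ≥ 0.

7 | w(i)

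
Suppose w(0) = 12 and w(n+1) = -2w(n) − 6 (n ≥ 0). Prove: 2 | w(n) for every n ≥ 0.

Base case: w(0) = 12 = 2·6, so 2 | w(0).
Assume 2 | w(j), so w(j) = 2t for some integer t.
Then w(j+1) = -2w(j) − 6 = -2·(2t) − 6 = 2(-2t − 3), so 2 | w(j+1).
This completes the inductive step, so 2 | w(n) for all n ≥ 0.

2 | w(n)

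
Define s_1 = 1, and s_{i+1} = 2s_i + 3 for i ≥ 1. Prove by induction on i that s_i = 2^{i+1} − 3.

Base case: s_1 = 1, and 2^{1+1} − 3 = 4 − 3 = 1.
Assume s_j = 2^{j+1} − 3 for some j ≥ 1.
Then s_{j+1} = 2s_j + 3 = 2·(2^{j+1} − 3) + 3 = 2^{j+2} − 6 + 3 = 2^{j+2} − 3.
This completes the inductive step, so s_i = 2^{i+1} − 3 for all i ≥ 1.

s_i = 2^{i+1} − 3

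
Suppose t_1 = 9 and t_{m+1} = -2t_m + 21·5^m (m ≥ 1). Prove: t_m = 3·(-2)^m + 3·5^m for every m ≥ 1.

Base case: t_1 = 9, and 3·(-2)^1 + 3·5^1 = -6 + 15 = 9.
Assume t_k = 3·(-2)^k + 3·5^k for some k ≥ 1.
Then t_{k+1} = -2t_k + 21·5^k = -2·(3·(-2)^k + 3·5^k) + 21·5^k = 3·(-2)^{k+1} − 6·5^k + 21·5^k = 3·(-2)^{k+1} + 15·5^k = 3·(-2)^{k+1} + 3·5^{k+1}.
Hence t_m = 3·(-2)^m + 3·5^m for every m ≥ 1, by induction.

t_m = 3·(-2)^m + 3·5^m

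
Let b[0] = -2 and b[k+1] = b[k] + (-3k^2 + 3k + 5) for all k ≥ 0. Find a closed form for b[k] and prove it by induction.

Claim: b[k] = -k^3 + 3k^2 + 3k − 2.

Base case: b[0] = -2, and -0^3 + 3·0^2 + 3·0 − 2 = -2.
Assume b[r] = -r^3 + 3r^2 + 3r − 2.
Then b[r+1] = b[r] + (-3r^2 + 3r + 5) = (-r^3 + 3r^2 + 3r − 2) + (-3r^2 + 3r + 5) = -r^3 + 6r + 3,
and -(r+1)^3 + 3·(r+1)^2 + 3·(r+1) − 2 = -r^3 + 6r + 3.
This completes the inductive step, so b[k] = -k^3 + 3k^2 + 3k − 2 for all k ≥ 0.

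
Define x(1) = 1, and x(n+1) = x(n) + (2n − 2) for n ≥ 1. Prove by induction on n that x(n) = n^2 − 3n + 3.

Base case: x(1) = 1, and 1^2 − 3·1 + 3 = 1.
Assume x(r) = r^2 − 3r + 3.
Then x(r+1) = x(r) + (2r − 2) = (r^2 − 3r + 3) + (2r − 2) = r^2 − r + 1,
and (r+1)^2 − 3·(r+1) + 3 = r^2 − r + 1.
By induction, x(n) = n^2 − 3n + 3 for all n ≥ 1.

x(n) = n^2 − 3n + 3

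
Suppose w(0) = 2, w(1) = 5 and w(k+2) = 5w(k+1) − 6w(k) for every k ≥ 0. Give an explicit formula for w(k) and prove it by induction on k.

Claim: w(k) = 3^k + 2^k.

Base cases: w(0) = 2 and 3^0 + 2^0 = 2; w(1) = 5 and 3^1 + 2^1 = 5.
Assume w(j) = 3^j + 2^j for all 0 ≤ j ≤ m, where m ≥ 1.
Then w(m+1) = 5w(m) − 6w(m−1) = 5·(3^m + 2^m) − 6·(3^{m−1} + 2^{m−1}) = (5·3 − 6)3^{m−1} + (5·2 − 6)2^{m−1} = 9·3^{m−1} + 4·2^{m−1} = 3^{m+1} + 2^{m+1}.
Hence w(k) = 3^k + 2^k for every k ≥ 0, by strong induction.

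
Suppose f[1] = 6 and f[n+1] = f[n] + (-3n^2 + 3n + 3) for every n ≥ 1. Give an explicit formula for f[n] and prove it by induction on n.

Claim: f[n] = -n^3 + 3n^2 + n + 3.

Base case: f[1] = 6, and -1^3 + 3·1^2 + 1 + 3 = 6.
Assume f[r] = -r^3 + 3r^2 + r + 3.
Then f[r+1] = f[r] + (-3r^2 + 3r + 3) = (-r^3 + 3r^2 + r + 3) + (-3r^2 + 3r + 3) = -r^3 + 4r + 6,
and -(r+1)^3 + 3·(r+1)^2 + (r+1) + 3 = -r^3 + 4r + 6.
This completes the inductive step, so f[n] = -n^3 + 3n^2 + n + 3 for all n ≥ 1.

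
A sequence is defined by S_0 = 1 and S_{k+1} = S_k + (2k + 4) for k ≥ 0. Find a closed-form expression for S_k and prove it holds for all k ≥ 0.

Claim: S_k = k^2 + 3k + 1.

Base case: S_0 = 1, and 0^2 + 3·0 + 1 = 1.
Assume S_m = m^2 + 3m + 1.
Then S_{m+1} = S_m + (2m + 4) = (m^2 + 3m + 1) + (2m + 4) = m^2 + 5m + 5,
and (m+1)^2 + 3·(m+1) + 1 = m^2 + 5m + 5.
By induction, S_k = k^2 + 3k + 1 for all k ≥ 0.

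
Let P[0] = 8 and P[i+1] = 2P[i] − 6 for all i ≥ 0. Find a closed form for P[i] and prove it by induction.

Claim: P[i] = 2^{i+1} + 6.

Base case: P[0] = 8, and 2^{0+1} + 6 = 2 + 6 = 8.
Assume P[k] = 2^{k+1} + 6 for some k ≥ 0.
Then P[k+1] = 2P[k] − 6 = 2·(2^{k+1} + 6) − 6 = 2^{k+2} + 12 − 6 = 2^{k+2} + 6.
Hence P[i] = 2^{i+1} + 6 for every i ≥ 0, by induction.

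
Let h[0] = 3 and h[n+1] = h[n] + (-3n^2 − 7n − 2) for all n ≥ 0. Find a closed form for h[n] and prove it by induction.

Claim: h[n] = -n^3 − 2n^2 + n + 3.

Base case: h[0] = 3, and -0^3 − 2·0^2 + 0 + 3 = 3.
Assume h[k] = -k^3 − 2k^2 + k + 3.
Then h[k+1] = h[k] + (-3k^2 − 7k − 2) = (-k^3 − 2k^2 + k + 3) + (-3k^2 − 7k − 2) = -k^3 − 5k^2 − 6k + 1,
and -(k+1)^3 − 2·(k+1)^2 + (k+1) + 3 = -k^3 − 5k^2 − 6k + 1.
By induction, h[n] = -n^3 − 2n^2 + n + 3 for all n ≥ 0.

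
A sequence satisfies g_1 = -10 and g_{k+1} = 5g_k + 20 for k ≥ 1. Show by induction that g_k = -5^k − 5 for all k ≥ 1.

Base case: g_1 = -10, and -5^1 − 5 = -5 − 5 = -10.
Assume g_r = -5^r − 5 for some r ≥ 1.
Then g_{r+1} = 5g_r + 20 = 5·(-5^r − 5) + 20 = -5^{r+1} − 25 + 20 = -5^{r+1} − 5.
Hence g_k = -5^k − 5 for every k ≥ 1, by induction.

g_k = -5^k − 5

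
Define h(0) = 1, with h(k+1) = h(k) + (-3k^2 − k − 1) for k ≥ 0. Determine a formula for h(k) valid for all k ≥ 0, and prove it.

Claim: h(k) = -k^3 + k^2 − k + 1.

Base case: h(0) = 1, and -0^3 + 0^2 − 0 + 1 = 1.
Assume h(j) = -j^3 + j^2 − j + 1.
Then h(j+1) = h(j) + (-3j^2 − j − 1) = (-j^3 + j^2 − j + 1) + (-3j^2 − j − 1) = -j^3 − 2j^2 − 2j,
and -(j+1)^3 + (j+1)^2 − (j+1) + 1 = -j^3 − 2j^2 − 2j.
By induction, h(k) = -k^3 + k^2 − k + 1 for all k ≥ 0.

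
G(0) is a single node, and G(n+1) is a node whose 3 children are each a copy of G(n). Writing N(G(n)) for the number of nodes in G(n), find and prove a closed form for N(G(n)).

Claim: N(G(n)) = (3^{n+1} − 1)/2.

Base case: N(G(0)) = 1, and (3^{0+1} − 1)/2 = 1.
Assume N(G(k)) = (3^{k+1} − 1)/2.
Then N(G(k+1)) = 1 + 3N(G(k)) = 1 + 3·(3^{k+1} − 1)/2 = 1 + (3^{k+2} − 3)/2 = (2 + 3^{k+2} − 3)/2 = (3^{k+2} − 1)/2.
So the formula holds for k+1, and by induction N(G(n)) = (3^{n+1} − 1)/2 for all n ≥ 0.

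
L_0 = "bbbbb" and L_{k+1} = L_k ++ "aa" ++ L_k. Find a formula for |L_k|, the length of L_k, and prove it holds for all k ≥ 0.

Claim: |L_k| = 7·2^k − 2.

Base case: |L_0| = 5, and 7·2^0 − 2 = 5.
Assume |L_m| = 7·2^m − 2.
Then |L_{m+1}| = |L_m| + 2 + |L_m| = 2|L_m| + 2 = 2(7·2^m − 2) + 2 = 7·2^{m+1} − 4 + 2 = 7·2^{m+1} − 2.
This completes the inductive step, so |L_k| = 7·2^k − 2 for all k ≥ 0.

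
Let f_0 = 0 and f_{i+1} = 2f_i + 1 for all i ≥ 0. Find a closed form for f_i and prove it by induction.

Claim: f_i = 2^i − 1.

Base case: f_0 = 0, and 2^0 − 1 = 1 − 1 = 0.
Assume f_r = 2^r − 1 for some r ≥ 0.
Then f_{r+1} = 2f_r + 1 = 2·(2^r − 1) + 1 = 2^{r+1} − 2 + 1 = 2^{r+1} − 1.
Hence f_i = 2^i − 1 for every i ≥ 0, by induction.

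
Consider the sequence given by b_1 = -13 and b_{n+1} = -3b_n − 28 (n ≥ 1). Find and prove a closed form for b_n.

Claim: b_n = 2·(-3)^n − 7.

Base case: b_1 = -13, and 2·(-3)^1 − 7 = -6 − 7 = -13.
Assume b_r = 2·(-3)^r − 7 for some r ≥ 1.
Then b_{r+1} = -3b_r − 28 = -3·(2·(-3)^r − 7) − 28 = -6·(-3)^r + 21 − 28 = 2·(-3)^{r+1} − 7.
Hence b_n = 2·(-3)^n − 7 for every n ≥ 1, by induction.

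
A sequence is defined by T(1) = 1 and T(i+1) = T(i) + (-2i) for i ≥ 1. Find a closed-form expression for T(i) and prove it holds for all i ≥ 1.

Claim: T(i) = -i^2 + i + 1.

Base case: T(1) = 1, and -1^2 + 1 + 1 = 1.
Assume T(r) = -r^2 + r + 1.
Then T(r+1) = T(r) + (-2r) = (-r^2 + r + 1) + (-2r) = -r^2 − r + 1,
and -(r+1)^2 + (r+1) + 1 = -r^2 − r + 1.
Hence T(i) = -i^2 + i + 1 for every i ≥ 1, by induction.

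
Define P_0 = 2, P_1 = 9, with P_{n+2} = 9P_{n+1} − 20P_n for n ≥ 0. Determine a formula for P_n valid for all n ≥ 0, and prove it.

Claim: P_n = 5^n + 4^n.

Base cases: P_0 = 2 and 5^0 + 4^0 = 2; P_1 = 9 and 5^1 + 4^1 = 9.
Assume P_j = 5^j + 4^j for all 0 ≤ j ≤ k, where k ≥ 1.
Then P_{k+1} = 9P_k − 20P_{k−1} = 9·(5^k + 4^k) − 20·(5^{k−1} + 4^{k−1}) = (9·5 − 20)5^{k−1} + (9·4 − 20)4^{k−1} = 25·5^{k−1} + 16·4^{k−1} = 5^{k+1} + 4^{k+1}.
Hence P_n = 5^n + 4^n for every n ≥ 0, by strong induction.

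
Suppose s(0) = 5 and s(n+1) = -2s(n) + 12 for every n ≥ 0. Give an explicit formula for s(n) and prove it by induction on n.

Claim: s(n) = (-2)^n + 4.

Base case: s(0) = 5, and (-2)^0 + 4 = 1 + 4 = 5.
Assume s(k) = (-2)^k + 4 for some k ≥ 0.
Then s(k+1) = -2s(k) + 12 = -2·((-2)^k + 4) + 12 = -2·(-2)^k − 8 + 12 = (-2)^{k+1} + 4.
So the formula holds for k+1, and by induction s(n) = (-2)^n + 4 for all n ≥ 0.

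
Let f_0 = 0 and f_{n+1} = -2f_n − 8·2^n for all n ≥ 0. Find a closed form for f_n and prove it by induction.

Claim: f_n = 2·(-2)^n − 2·2^n.

Base case: f_0 = 0, and 2·(-2)^0 − 2·2^0 = 2 − 2 = 0.
Assume f_k = 2·(-2)^k − 2·2^k for some k ≥ 0.
Then f_{k+1} = -2f_k − 8·2^k = -2·(2·(-2)^k − 2·2^k) − 8·2^k = 2·(-2)^{k+1} + 4·2^k − 8·2^k = 2·(-2)^{k+1} − 4·2^k = 2·(-2)^{k+1} − 2·2^{k+1}.
This completes the inductive step, so f_n = 2·(-2)^n − 2·2^n for all n ≥ 0.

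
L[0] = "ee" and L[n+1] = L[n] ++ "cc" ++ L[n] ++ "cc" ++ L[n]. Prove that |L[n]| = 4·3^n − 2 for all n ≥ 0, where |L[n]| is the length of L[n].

Base case: |L[0]| = 2, and 4·3^0 − 2 = 2.
Assume |L[m]| = 4·3^m − 2.
Then |L[m+1]| = 3|L[m]| + 4 = 3(4·3^m − 2) + 4 = 4·3^{m+1} − 6 + 4 = 4·3^{m+1} − 2.
So the formula holds for m+1, and by induction |L[n]| = 4·3^n − 2 for all n ≥ 0.

|L[n]| = 4·3^n − 2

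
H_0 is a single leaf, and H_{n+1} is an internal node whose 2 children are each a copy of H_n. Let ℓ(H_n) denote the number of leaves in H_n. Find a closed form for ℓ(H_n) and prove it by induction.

Claim: ℓ(H_n) = 2^n.

Base case: ℓ(H_0) = 1, and 2^0 = 1.
Assume ℓ(H_r) = 2^r.
Then ℓ(H_{r+1}) = 2·ℓ(H_r) = 2·2^r = 2^{r+1}.
By induction, ℓ(H_n) = 2^n for all n ≥ 0.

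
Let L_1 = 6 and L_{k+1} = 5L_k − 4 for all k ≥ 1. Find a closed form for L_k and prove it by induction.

Claim: L_k = 5^k + 1.

Base case: L_1 = 6, and 5^1 + 1 = 5 + 1 = 6.
Assume L_r = 5^r + 1 for some r ≥ 1.
Then L_{r+1} = 5L_r − 4 = 5·(5^r + 1) − 4 = 5^{r+1} + 5 − 4 = 5^{r+1} + 1.
Hence L_k = 5^k + 1 for every k ≥ 1, by induction.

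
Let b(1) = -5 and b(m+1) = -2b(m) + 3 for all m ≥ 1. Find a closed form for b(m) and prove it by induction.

Claim: b(m) = 3·(-2)^m + 1.

Base case: b(1) = -5, and 3·(-2)^1 + 1 = -6 + 1 = -5.
Assume b(r) = 3·(-2)^r + 1 for some r ≥ 1.
Then b(r+1) = -2b(r) + 3 = -2·(3·(-2)^r + 1) + 3 = -6·(-2)^r − 2 + 3 = 3·(-2)^{r+1} + 1.
Hence b(m) = 3·(-2)^m + 1 for every m ≥ 1, by induction.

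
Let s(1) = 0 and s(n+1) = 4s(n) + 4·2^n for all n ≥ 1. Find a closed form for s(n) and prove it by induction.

Claim: s(n) = 4^n − 2·2^n.

Base case: s(1) = 0, and 4^1 − 2·2^1 = 4 − 4 = 0.
Assume s(m) = 4^m − 2·2^m for some m ≥ 1.
Then s(m+1) = 4s(m) + 4·2^m = 4·(4^m − 2·2^m) + 4·2^m = 4^{m+1} − 8·2^m + 4·2^m = 4^{m+1} − 4·2^m = 4^{m+1} − 2·2^{m+1}.
Hence s(n) = 4^n − 2·2^n for every n ≥ 1, by induction.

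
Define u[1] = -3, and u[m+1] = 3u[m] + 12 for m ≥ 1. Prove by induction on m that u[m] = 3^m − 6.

Base case: u[1] = -3, and 3^1 − 6 = 3 − 6 = -3.
Assume u[r] = 3^r − 6 for some r ≥ 1.
Then u[r+1] = 3u[r] + 12 = 3·(3^r − 6) + 12 = 3^{r+1} − 18 + 12 = 3^{r+1} − 6.
This completes the inductive step, so u[m] = 3^m − 6 for all m ≥ 1.

u[m] = 3^m − 6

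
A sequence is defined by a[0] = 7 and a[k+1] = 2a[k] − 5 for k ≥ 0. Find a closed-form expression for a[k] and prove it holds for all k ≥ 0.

Claim: a[k] = 2^{k+1} + 5.

Base case: a[0] = 7, and 2^{0+1} + 5 = 2 + 5 = 7.
Assume a[r] = 2^{r+1} + 5 for some r ≥ 0.
Then a[r+1] = 2a[r] − 5 = 2·(2^{r+1} + 5) − 5 = 2^{r+2} + 10 − 5 = 2^{r+2} + 5.
Hence a[k] = 2^{k+1} + 5 for every k ≥ 0, by induction.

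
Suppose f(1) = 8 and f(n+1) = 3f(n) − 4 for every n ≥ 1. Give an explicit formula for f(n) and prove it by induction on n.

Claim: f(n) = 2·3^n + 2.

Base case: f(1) = 8, and 2·3^1 + 2 = 6 + 2 = 8.
Assume f(j) = 2·3^j + 2 for some j ≥ 1.
Then f(j+1) = 3f(j) − 4 = 3·(2·3^j + 2) − 4 = 6·3^j + 6 − 4 = 2·3^{j+1} + 2.
So the formula holds for j+1, and by induction f(n) = 2·3^n + 2 for all n ≥ 1.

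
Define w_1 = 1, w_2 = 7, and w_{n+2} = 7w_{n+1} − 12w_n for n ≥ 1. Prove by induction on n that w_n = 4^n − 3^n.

Base cases: w_1 = 1 and 4^1 − 3^1 = 1; w_2 = 7 and 4^2 − 3^2 = 7.
Assume w_j = 4^j − 3^j for all 1 ≤ j ≤ r, where r ≥ 2.
Then w_{r+1} = 7w_r − 12w_{r−1} = 7·(4^r − 3^r) − 12·(4^{r−1} − 3^{r−1}) = (7·4 − 12)4^{r−1} − (7·3 − 12)3^{r−1} = 16·4^{r−1} − 9·3^{r−1} = 4^{r+1} − 3^{r+1}.
By strong induction, w_n = 4^n − 3^n for all n ≥ 1.

w_n = 4^n − 3^n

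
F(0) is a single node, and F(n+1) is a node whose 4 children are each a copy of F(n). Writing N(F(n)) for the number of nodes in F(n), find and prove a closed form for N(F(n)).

Claim: N(F(n)) = (4^{n+1} − 1)/3.

Base case: N(F(0)) = 1, and (4^{0+1} − 1)/3 = 1.
Assume N(F(m)) = (4^{m+1} − 1)/3.
Then N(F(m+1)) = 1 + 4N(F(m)) = 1 + 4·(4^{m+1} − 1)/3 = 1 + (4^{m+2} − 4)/3 = (3 + 4^{m+2} − 4)/3 = (4^{m+2} − 1)/3.
This completes the inductive step, so N(F(n)) = (4^{n+1} − 1)/3 for all n ≥ 0.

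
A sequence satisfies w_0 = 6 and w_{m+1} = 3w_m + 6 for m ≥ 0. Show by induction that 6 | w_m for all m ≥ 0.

Base case: w_0 = 6 = 6·1, so 6 | w_0.
Assume 6 | w_k, so w_k = 6t for some integer t.
Then w_{k+1} = 3w_k + 6 = 3·(6t) + 6 = 6(3t + 1), so 6 | w_{k+1}.
By induction, 6 | w_m for all m ≥ 0.

6 | w_m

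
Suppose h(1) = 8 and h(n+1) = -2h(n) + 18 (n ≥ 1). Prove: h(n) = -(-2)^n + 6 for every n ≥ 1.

Base case: h(1) = 8, and -(-2)^1 + 6 = 2 + 6 = 8.
Assume h(j) = -(-2)^j + 6 for some j ≥ 1.
Then h(j+1) = -2h(j) + 18 = -2·(-(-2)^j + 6) + 18 = 2·(-2)^j − 12 + 18 = -(-2)^{j+1} + 6.
Hence h(n) = -(-2)^n + 6 for every n ≥ 1, by induction.

h(n) = -(-2)^n + 6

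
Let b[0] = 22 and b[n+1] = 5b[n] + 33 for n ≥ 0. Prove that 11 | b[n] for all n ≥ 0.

Base case: b[0] = 22 = 11·2, so 11 | b[0].
Assume 11 | b[k], so b[k] = 11t for some integer t.
Then b[k+1] = 5b[k] + 33 = 5·(11t) + 33 = 11(5t + 3), so 11 | b[k+1].
So the property holds for k+1, and by induction 11 | b[n] for all n ≥ 0.

11 | b[n]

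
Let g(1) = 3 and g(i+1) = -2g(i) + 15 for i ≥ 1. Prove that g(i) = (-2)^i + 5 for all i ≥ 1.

Base case: g(1) = 3, and (-2)^1 + 5 = -2 + 5 = 3.
Assume g(k) = (-2)^k + 5 for some k ≥ 1.
Then g(k+1) = -2g(k) + 15 = -2·((-2)^k + 5) + 15 = -2·(-2)^k − 10 + 15 = (-2)^{k+1} + 5.
This completes the inductive step, so g(i) = (-2)^i + 5 for all i ≥ 1.

g(i) = (-2)^i + 5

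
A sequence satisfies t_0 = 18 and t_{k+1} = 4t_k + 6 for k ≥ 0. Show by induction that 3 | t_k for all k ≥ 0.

Base case: t_0 = 18 = 3·6, so 3 | t_0.
Assume 3 | t_r, so t_r = 3s for some integer s.
Then t_{r+1} = 4t_r + 6 = 4·(3s) + 6 = 3(4s + 2), so 3 | t_{r+1}.
Hence 3 | t_k for every k ≥ 0, by induction.

3 | t_k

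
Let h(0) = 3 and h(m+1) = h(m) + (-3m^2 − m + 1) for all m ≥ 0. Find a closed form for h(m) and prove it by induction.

Claim: h(m) = -m^3 + m^2 + m + 3.

Base case: h(0) = 3, and -0^3 + 0^2 + 0 + 3 = 3.
Assume h(j) = -j^3 + j^2 + j + 3.
Then h(j+1) = h(j) + (-3j^2 − j + 1) = (-j^3 + j^2 + j + 3) + (-3j^2 − j + 1) = -j^3 − 2j^2 + 4,
and -(j+1)^3 + (j+1)^2 + (j+1) + 3 = -j^3 − 2j^2 + 4.
By induction, h(m) = -m^3 + m^2 + m + 3 for all m ≥ 0.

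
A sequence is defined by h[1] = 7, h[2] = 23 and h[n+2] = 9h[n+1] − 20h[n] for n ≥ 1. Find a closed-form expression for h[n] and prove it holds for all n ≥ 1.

Claim: h[n] = 3·4^n − 5^n.

Base cases: h[1] = 7 and 3·4^1 − 5^1 = 7; h[2] = 23 and 3·4^2 − 5^2 = 23.
Assume h[j] = 3·4^j − 5^j for all 1 ≤ j ≤ r, where r ≥ 2.
Then h[r+1] = 9h[r] − 20h[r−1] = 9·(3·4^r − 5^r) − 20·(3·4^{r−1} − 5^{r−1}) = 3·(9·4 − 20)4^{r−1} − (9·5 − 20)5^{r−1} = 48·4^{r−1} − 25·5^{r−1} = 3·4^{r+1} − 5^{r+1}.
This completes the inductive step, so h[n] = 3·4^n − 5^n for all n ≥ 1.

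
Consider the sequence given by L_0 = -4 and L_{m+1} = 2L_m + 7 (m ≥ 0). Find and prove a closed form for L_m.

Claim: L_m = 3·2^m − 7.

Base case: L_0 = -4, and 3·2^0 − 7 = 3 − 7 = -4.
Assume L_r = 3·2^r − 7 for some r ≥ 0.
Then L_{r+1} = 2L_r + 7 = 2·(3·2^r − 7) + 7 = 6·2^r − 14 + 7 = 3·2^{r+1} − 7.
By induction, L_m = 3·2^m − 7 for all m ≥ 0.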